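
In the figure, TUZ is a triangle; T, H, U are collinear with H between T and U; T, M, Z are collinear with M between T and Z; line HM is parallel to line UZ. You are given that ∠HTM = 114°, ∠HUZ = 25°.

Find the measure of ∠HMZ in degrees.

∠HMZ = 139°

1. ∠UTZ = 114°  [H on TU, M on TZ]
2. ∠TUZ = 25°  [H on ray UT]
3. ∠TZU = 41°  [△TUZ]
4. ∠HMT = 41°  [HM∥UZ, corresponding at M]
5. ∠HMZ = 139°  [linear pair at M on TZ]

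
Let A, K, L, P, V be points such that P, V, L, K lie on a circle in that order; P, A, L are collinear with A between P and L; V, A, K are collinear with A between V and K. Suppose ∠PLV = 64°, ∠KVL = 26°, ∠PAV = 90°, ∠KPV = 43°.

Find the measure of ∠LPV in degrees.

1. ∠PKV = 64°  [same arc PV]
2. ∠KVP = 73°  [△PVK]
3. ∠LPV = 17°  [△PAV]

∠LPV = 17°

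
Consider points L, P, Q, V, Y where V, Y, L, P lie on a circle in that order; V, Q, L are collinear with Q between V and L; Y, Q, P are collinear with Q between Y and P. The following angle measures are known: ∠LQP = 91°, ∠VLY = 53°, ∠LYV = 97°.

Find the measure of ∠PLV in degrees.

∠PLV = 59°

1. ∠PQV = 89°  [linear pair at Q on VL]
2. ∠VPY = 53°  [same arc VY]
3. ∠LPV = 83°  [cyclic VYLP, opposite ∠Y+∠P]
4. ∠LVP = 38°  [△VQP]
5. ∠PLV = 59°  [△VLP]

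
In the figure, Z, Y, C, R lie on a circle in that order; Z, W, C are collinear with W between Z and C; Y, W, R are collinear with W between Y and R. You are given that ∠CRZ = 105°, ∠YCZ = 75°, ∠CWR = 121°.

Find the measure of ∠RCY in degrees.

∠RCY = 104°

1. ∠CYZ = 75°  [cyclic ZYCR, opposite ∠Y+∠R]
2. ∠YRZ = 75°  [same arc ZY]
3. ∠CZY = 30°  [△ZYC]
4. ∠RWZ = 59°  [linear pair at W on ZC]
5. ∠CZR = 46°  [△ZWR]
6. ∠CRY = 30°  [same arc YC]
7. ∠CYR = 46°  [same arc CR]
8. ∠RCY = 104°  [△YCR]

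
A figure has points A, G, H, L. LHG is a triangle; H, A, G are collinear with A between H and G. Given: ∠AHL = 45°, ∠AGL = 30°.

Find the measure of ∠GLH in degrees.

1. ∠GHL = 45°  [A on ray HG]
2. ∠HGL = 30°  [A on ray GH]
3. ∠GLH = 105°  [△LHG]

∠GLH = 105°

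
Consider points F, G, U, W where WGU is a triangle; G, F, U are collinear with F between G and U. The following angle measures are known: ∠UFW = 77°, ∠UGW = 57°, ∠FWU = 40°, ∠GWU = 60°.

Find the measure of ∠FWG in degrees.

1. ∠GFW = 103°  [linear pair at F on GU]
2. ∠FGW = 57°  [F on ray GU]
3. ∠FWG = 20°  [△WGF]

∠FWG = 20°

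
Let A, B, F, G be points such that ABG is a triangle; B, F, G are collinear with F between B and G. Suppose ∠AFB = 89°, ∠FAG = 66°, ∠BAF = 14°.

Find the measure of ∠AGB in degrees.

1. ∠AFG = 91°  [linear pair at F on BG]
2. ∠AGF = 23°  [△AFG]
3. ∠AGB = 23°  [F on ray GB]

∠AGB = 23°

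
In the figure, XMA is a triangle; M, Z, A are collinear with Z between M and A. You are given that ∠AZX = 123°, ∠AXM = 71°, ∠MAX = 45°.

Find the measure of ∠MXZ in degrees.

∠MXZ = 59°

1. ∠MZX = 57°  [linear pair at Z on MA]
2. ∠AMX = 64°  [△XMA]
3. ∠XMZ = 64°  [Z on ray MA]
4. ∠MXZ = 59°  [△XMZ]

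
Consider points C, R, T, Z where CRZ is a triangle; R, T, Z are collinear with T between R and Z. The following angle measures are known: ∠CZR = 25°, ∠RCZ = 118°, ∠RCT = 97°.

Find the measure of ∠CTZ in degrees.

1. ∠CRZ = 37°  [△CRZ]
2. ∠CRT = 37°  [T on ray RZ]
3. ∠CTR = 46°  [△CRT]
4. ∠CTZ = 134°  [linear pair at T on RZ]

∠CTZ = 134°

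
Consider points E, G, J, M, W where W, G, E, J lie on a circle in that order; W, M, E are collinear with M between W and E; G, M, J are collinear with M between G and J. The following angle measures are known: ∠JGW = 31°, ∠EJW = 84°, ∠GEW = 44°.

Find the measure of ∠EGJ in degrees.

1. ∠JEW = 31°  [same arc WJ]
2. ∠EWJ = 65°  [△WEJ]
3. ∠EGJ = 65°  [same arc EJ]

∠EGJ = 65°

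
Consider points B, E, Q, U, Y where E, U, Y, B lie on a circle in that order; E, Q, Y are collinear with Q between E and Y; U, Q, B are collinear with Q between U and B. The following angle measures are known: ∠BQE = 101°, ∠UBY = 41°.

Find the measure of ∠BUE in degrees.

1. ∠UQY = 101°  [vertical angles at Q]
2. ∠UEY = 41°  [same arc UY]
3. ∠EQU = 79°  [linear pair at Q on EY]
4. ∠BUE = 60°  [△EQU]

∠BUE = 60°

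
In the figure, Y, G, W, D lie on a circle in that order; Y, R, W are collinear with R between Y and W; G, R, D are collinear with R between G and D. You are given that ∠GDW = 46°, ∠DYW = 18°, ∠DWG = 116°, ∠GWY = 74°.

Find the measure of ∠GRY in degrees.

1. ∠DGW = 18°  [△GWD]
2. ∠GRW = 88°  [△GRW]
3. ∠GRY = 92°  [linear pair at R on YW]

∠GRY = 92°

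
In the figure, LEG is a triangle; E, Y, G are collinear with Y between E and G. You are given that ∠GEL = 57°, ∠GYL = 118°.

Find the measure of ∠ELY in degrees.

1. ∠LEY = 57°  [Y on ray EG]
2. ∠EYL = 62°  [linear pair at Y on EG]
3. ∠ELY = 61°  [△LEY]

∠ELY = 61°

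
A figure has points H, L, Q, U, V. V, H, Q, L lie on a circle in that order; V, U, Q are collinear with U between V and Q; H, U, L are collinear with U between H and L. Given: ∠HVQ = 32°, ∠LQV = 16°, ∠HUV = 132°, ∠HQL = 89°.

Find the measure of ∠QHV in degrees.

∠QHV = 75°

1. ∠HLQ = 32°  [same arc HQ]
2. ∠HUQ = 48°  [linear pair at U on VQ]
3. ∠LHQ = 59°  [△HQL]
4. ∠HQV = 73°  [△HUQ]
5. ∠QHV = 75°  [△VHQ]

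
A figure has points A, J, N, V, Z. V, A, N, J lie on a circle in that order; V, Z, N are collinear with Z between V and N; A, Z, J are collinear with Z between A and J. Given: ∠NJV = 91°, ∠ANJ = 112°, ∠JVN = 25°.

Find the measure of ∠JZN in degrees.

1. ∠JNV = 64°  [△VNJ]
2. ∠JAN = 25°  [same arc NJ]
3. ∠AJN = 43°  [△ANJ]
4. ∠JZN = 73°  [△NZJ]

∠JZN = 73°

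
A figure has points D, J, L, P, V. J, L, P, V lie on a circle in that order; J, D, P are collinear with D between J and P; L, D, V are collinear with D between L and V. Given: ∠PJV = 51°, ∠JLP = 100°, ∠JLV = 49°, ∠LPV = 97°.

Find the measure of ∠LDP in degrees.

∠LDP = 81°

1. ∠PLV = 51°  [same arc PV]
2. ∠JPV = 49°  [same arc JV]
3. ∠LVP = 32°  [△LPV]
4. ∠PDV = 99°  [△PDV]
5. ∠JDL = 99°  [vertical angles at D]
6. ∠LDP = 81°  [linear pair at D on JP]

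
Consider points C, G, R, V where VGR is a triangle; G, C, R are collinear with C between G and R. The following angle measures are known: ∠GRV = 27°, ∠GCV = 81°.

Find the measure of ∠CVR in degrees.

∠CVR = 54°

1. ∠CRV = 27°  [C on ray RG]
2. ∠RCV = 99°  [linear pair at C on GR]
3. ∠CVR = 54°  [△VCR]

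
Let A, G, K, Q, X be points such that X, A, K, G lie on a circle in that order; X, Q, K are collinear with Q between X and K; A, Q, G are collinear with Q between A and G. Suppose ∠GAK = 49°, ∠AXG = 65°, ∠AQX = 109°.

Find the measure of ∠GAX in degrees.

1. ∠AKG = 115°  [cyclic XAKG, opposite ∠X+∠K]
2. ∠GQK = 109°  [vertical angles at Q]
3. ∠AGK = 16°  [△AKG]
4. ∠GKX = 55°  [△KQG]
5. ∠GAX = 55°  [same arc XG]

∠GAX = 55°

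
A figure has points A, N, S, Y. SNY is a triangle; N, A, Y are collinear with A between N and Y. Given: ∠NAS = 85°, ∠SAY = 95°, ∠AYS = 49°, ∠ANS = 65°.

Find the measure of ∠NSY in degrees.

∠NSY = 66°

1. ∠NYS = 49°  [A on ray YN]
2. ∠SNY = 65°  [A on ray NY]
3. ∠NSY = 66°  [△SNY]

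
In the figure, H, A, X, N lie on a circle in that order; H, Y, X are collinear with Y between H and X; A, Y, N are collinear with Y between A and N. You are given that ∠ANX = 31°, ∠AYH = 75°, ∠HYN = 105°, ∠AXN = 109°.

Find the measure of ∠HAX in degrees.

∠HAX = 114°

1. ∠AHX = 31°  [same arc AX]
2. ∠NAX = 40°  [△AXN]
3. ∠AYX = 105°  [linear pair at Y on HX]
4. ∠AXH = 35°  [△AYX]
5. ∠HAX = 114°  [△HAX]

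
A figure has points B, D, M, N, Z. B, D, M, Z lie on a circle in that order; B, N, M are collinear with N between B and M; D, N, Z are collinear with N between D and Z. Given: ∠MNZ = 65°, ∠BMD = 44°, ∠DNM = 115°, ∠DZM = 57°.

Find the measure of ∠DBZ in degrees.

∠DBZ = 78°

1. ∠BND = 65°  [vertical angles at N]
2. ∠BZD = 44°  [same arc BD]
3. ∠DBM = 57°  [same arc DM]
4. ∠BDZ = 58°  [△BND]
5. ∠DBZ = 78°  [△BDZ]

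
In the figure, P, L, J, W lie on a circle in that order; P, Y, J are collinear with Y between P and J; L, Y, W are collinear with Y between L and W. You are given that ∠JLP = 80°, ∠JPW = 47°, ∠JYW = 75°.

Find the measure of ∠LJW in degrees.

1. ∠JWP = 100°  [cyclic PLJW, opposite ∠L+∠W]
2. ∠JLW = 47°  [same arc JW]
3. ∠PJW = 33°  [△PJW]
4. ∠JWL = 72°  [△JYW]
5. ∠LJW = 61°  [△LJW]

∠LJW = 61°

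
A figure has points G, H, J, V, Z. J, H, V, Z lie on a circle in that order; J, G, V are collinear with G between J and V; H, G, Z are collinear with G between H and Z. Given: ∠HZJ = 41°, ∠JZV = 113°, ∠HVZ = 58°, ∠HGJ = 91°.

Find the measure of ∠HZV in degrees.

1. ∠HVJ = 41°  [same arc JH]
2. ∠JHV = 67°  [cyclic JHVZ, opposite ∠H+∠Z]
3. ∠HJV = 72°  [△JHV]
4. ∠HZV = 72°  [same arc HV]

∠HZV = 72°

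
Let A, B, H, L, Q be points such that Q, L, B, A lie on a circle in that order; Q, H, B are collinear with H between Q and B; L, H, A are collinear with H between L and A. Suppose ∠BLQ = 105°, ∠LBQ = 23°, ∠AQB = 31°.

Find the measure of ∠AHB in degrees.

1. ∠BAQ = 75°  [cyclic QLBA, opposite ∠L+∠A]
2. ∠BQL = 52°  [△QLB]
3. ∠ABQ = 74°  [△QBA]
4. ∠BAL = 52°  [same arc LB]
5. ∠AHB = 54°  [△BHA]

∠AHB = 54°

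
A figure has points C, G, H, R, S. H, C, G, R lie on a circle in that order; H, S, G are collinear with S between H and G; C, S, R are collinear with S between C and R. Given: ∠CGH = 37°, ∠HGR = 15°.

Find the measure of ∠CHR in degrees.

1. ∠CRH = 37°  [same arc HC]
2. ∠HCR = 15°  [same arc HR]
3. ∠CHR = 128°  [△HCR]

∠CHR = 128°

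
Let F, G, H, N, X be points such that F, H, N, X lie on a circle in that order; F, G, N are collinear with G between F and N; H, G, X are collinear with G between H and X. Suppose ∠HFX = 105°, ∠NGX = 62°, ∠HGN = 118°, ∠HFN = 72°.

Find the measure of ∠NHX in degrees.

1. ∠HNX = 75°  [cyclic FHNX, opposite ∠F+∠N]
2. ∠HXN = 72°  [same arc HN]
3. ∠NHX = 33°  [△HNX]

∠NHX = 33°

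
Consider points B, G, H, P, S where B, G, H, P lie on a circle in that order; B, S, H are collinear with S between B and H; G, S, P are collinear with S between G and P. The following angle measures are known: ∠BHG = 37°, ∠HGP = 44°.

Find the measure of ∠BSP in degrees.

∠BSP = 99°

1. ∠BPG = 37°  [same arc BG]
2. ∠HBP = 44°  [same arc HP]
3. ∠BSP = 99°  [△BSP]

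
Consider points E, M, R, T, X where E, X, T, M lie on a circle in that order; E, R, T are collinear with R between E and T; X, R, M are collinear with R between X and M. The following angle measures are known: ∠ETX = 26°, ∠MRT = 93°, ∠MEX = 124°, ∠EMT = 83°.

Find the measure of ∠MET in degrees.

1. ∠EMX = 26°  [same arc EX]
2. ∠ERM = 87°  [linear pair at R on ET]
3. ∠MET = 67°  [△ERM]

∠MET = 67°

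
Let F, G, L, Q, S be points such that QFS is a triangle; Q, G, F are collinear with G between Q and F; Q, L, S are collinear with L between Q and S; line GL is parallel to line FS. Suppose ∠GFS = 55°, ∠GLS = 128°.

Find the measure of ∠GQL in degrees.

∠GQL = 73°

1. ∠QFS = 55°  [G on ray FQ]
2. ∠GLQ = 52°  [linear pair at L on QS]
3. ∠LGQ = 55°  [GL∥FS, corresponding at G]
4. ∠GQL = 73°  [△QGL]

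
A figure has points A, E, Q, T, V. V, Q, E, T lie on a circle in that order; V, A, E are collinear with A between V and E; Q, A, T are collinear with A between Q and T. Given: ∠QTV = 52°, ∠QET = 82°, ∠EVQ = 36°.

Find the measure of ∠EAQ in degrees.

1. ∠QEV = 52°  [same arc VQ]
2. ∠ETQ = 36°  [same arc QE]
3. ∠EQT = 62°  [△QET]
4. ∠EAQ = 66°  [△QAE]

∠EAQ = 66°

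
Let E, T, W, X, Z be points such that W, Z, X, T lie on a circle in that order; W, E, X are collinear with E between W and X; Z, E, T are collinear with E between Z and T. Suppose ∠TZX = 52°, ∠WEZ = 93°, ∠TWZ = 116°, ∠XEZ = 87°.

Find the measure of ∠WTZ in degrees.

∠WTZ = 41°

1. ∠TWX = 52°  [same arc XT]
2. ∠TEW = 87°  [vertical angles at E]
3. ∠WTZ = 41°  [△WET]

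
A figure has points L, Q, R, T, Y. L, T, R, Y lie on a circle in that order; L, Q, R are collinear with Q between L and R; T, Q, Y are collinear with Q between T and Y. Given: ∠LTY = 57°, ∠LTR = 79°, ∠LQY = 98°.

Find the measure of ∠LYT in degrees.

1. ∠LRY = 57°  [same arc LY]
2. ∠LYR = 101°  [cyclic LTRY, opposite ∠T+∠Y]
3. ∠RLY = 22°  [△LRY]
4. ∠LYT = 60°  [△LQY]

∠LYT = 60°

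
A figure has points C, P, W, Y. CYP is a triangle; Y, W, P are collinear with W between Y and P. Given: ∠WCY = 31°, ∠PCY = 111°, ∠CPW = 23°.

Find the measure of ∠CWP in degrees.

1. ∠CPY = 23°  [W on ray PY]
2. ∠CYP = 46°  [△CYP]
3. ∠CYW = 46°  [W on ray YP]
4. ∠CWY = 103°  [△CYW]
5. ∠CWP = 77°  [linear pair at W on YP]

∠CWP = 77°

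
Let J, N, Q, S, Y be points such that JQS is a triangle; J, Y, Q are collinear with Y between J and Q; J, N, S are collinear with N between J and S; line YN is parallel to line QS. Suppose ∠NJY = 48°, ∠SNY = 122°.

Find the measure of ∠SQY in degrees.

∠SQY = 74°

1. ∠JNY = 58°  [linear pair at N on JS]
2. ∠JYN = 74°  [△JYN]
3. ∠NYQ = 106°  [linear pair at Y on JQ]
4. ∠SQY = 74°  [YN∥QS, co-interior at Q–Y]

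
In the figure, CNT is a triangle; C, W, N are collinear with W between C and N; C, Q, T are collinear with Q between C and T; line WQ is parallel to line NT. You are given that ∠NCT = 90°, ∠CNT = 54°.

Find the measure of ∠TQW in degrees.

1. ∠CTN = 36°  [△CNT]
2. ∠CQW = 36°  [WQ∥NT, corresponding at Q]
3. ∠TQW = 144°  [linear pair at Q on CT]

∠TQW = 144°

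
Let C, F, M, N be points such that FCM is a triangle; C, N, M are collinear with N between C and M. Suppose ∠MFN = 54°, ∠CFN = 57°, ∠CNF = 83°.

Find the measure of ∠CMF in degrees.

1. ∠FNM = 97°  [linear pair at N on CM]
2. ∠FMN = 29°  [△FNM]
3. ∠CMF = 29°  [N on ray MC]

∠CMF = 29°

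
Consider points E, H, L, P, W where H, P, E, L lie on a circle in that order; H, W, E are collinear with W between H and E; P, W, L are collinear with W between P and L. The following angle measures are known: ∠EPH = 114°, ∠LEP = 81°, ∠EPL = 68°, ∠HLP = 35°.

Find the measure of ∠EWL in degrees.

1. ∠ELH = 66°  [cyclic HPEL, opposite ∠P+∠L]
2. ∠ELP = 31°  [△PEL]
3. ∠EHL = 68°  [same arc EL]
4. ∠HEL = 46°  [△HEL]
5. ∠EWL = 103°  [△EWL]

∠EWL = 103°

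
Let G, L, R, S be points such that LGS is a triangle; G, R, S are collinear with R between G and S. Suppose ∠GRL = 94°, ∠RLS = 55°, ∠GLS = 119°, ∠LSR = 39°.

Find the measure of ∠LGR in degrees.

∠LGR = 22°

1. ∠GSL = 39°  [R on ray SG]
2. ∠LGS = 22°  [△LGS]
3. ∠LGR = 22°  [R on ray GS]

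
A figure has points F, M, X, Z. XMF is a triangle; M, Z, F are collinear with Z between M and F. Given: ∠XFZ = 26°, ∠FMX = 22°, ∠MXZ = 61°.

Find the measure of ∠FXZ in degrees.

∠FXZ = 71°

1. ∠XMZ = 22°  [Z on ray MF]
2. ∠MZX = 97°  [△XMZ]
3. ∠FZX = 83°  [linear pair at Z on MF]
4. ∠FXZ = 71°  [△XZF]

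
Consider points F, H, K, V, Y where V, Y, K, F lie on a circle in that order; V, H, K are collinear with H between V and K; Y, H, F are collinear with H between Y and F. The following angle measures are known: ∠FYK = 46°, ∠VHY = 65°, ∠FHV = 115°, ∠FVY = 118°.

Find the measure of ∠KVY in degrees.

1. ∠FVK = 46°  [same arc KF]
2. ∠VFY = 19°  [△VHF]
3. ∠FYV = 43°  [△VYF]
4. ∠KVY = 72°  [△VHY]

∠KVY = 72°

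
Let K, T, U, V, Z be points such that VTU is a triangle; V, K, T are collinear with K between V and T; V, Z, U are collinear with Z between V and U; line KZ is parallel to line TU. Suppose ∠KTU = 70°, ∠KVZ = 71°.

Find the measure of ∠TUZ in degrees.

1. ∠UTV = 70°  [K on ray TV]
2. ∠TVU = 71°  [K on VT, Z on VU]
3. ∠TUV = 39°  [△VTU]
4. ∠TUZ = 39°  [Z on ray UV]

∠TUZ = 39°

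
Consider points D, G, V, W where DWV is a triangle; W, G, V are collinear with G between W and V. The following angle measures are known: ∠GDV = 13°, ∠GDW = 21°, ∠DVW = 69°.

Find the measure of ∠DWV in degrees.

∠DWV = 77°

1. ∠DVG = 69°  [G on ray VW]
2. ∠DGV = 98°  [△DGV]
3. ∠DGW = 82°  [linear pair at G on WV]
4. ∠DWG = 77°  [△DWG]
5. ∠DWV = 77°  [G on ray WV]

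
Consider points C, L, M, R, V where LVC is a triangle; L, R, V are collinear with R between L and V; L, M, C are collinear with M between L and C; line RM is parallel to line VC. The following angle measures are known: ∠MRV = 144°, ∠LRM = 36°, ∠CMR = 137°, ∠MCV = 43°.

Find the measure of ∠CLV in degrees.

∠CLV = 101°

1. ∠CVL = 36°  [RM∥VC, corresponding at R]
2. ∠LCV = 43°  [M on ray CL]
3. ∠CLV = 101°  [△LVC]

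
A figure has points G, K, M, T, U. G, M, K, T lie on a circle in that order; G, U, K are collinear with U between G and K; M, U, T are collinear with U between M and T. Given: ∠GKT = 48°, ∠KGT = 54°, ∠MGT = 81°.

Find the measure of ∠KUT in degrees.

1. ∠KMT = 54°  [same arc KT]
2. ∠MKT = 99°  [cyclic GMKT, opposite ∠G+∠K]
3. ∠KTM = 27°  [△MKT]
4. ∠KUT = 105°  [△KUT]

∠KUT = 105°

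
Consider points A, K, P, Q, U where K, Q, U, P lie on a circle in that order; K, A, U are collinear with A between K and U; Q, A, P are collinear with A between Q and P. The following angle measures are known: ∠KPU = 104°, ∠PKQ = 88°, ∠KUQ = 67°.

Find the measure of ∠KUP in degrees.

∠KUP = 25°

1. ∠KPQ = 67°  [same arc KQ]
2. ∠KQP = 25°  [△KQP]
3. ∠KUP = 25°  [same arc KP]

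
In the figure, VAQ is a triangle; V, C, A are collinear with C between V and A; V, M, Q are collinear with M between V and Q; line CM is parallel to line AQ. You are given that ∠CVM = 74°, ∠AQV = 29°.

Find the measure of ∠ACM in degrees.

1. ∠AVQ = 74°  [C on VA, M on VQ]
2. ∠QAV = 77°  [△VAQ]
3. ∠MCV = 77°  [CM∥AQ, corresponding at C]
4. ∠ACM = 103°  [linear pair at C on VA]

∠ACM = 103°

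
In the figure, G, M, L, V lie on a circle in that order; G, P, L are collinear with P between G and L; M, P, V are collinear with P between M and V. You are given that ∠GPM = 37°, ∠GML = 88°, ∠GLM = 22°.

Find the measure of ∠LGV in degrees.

1. ∠LPV = 37°  [vertical angles at P]
2. ∠GVM = 22°  [same arc GM]
3. ∠GPV = 143°  [linear pair at P on GL]
4. ∠LGV = 15°  [△GPV]

∠LGV = 15°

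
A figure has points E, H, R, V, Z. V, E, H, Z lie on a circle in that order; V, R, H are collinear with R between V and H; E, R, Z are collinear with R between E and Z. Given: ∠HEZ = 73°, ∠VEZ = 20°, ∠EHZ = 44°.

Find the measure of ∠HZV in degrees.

∠HZV = 87°

1. ∠HVZ = 73°  [same arc HZ]
2. ∠VHZ = 20°  [same arc VZ]
3. ∠HZV = 87°  [△VHZ]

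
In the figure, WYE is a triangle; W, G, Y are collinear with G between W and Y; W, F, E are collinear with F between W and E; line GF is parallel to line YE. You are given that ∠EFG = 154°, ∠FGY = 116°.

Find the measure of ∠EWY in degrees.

∠EWY = 90°

1. ∠GFW = 26°  [linear pair at F on WE]
2. ∠FGW = 64°  [linear pair at G on WY]
3. ∠FWG = 90°  [△WGF]
4. ∠EWY = 90°  [G on WY, F on WE]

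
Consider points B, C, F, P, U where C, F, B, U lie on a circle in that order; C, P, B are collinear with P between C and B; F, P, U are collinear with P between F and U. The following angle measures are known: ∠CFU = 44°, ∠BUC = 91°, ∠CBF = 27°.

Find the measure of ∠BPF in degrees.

1. ∠CBU = 44°  [same arc CU]
2. ∠BCU = 45°  [△CBU]
3. ∠BFU = 45°  [same arc BU]
4. ∠BPF = 108°  [△FPB]

∠BPF = 108°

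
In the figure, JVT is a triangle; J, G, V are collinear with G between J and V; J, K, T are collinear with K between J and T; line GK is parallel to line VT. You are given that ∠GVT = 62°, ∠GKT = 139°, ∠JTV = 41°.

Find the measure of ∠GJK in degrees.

1. ∠JVT = 62°  [G on ray VJ]
2. ∠GKJ = 41°  [linear pair at K on JT]
3. ∠JGK = 62°  [GK∥VT, corresponding at G]
4. ∠GJK = 77°  [△JGK]

∠GJK = 77°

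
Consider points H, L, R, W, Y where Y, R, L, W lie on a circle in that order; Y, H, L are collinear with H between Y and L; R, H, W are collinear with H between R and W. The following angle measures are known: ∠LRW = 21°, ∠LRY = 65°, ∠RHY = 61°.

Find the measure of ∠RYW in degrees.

∠RYW = 96°

1. ∠LYW = 21°  [same arc LW]
2. ∠LWY = 115°  [cyclic YRLW, opposite ∠R+∠W]
3. ∠LHW = 61°  [vertical angles at H]
4. ∠WLY = 44°  [△YLW]
5. ∠WHY = 119°  [linear pair at H on YL]
6. ∠WRY = 44°  [same arc YW]
7. ∠RWY = 40°  [△YHW]
8. ∠RYW = 96°  [△YRW]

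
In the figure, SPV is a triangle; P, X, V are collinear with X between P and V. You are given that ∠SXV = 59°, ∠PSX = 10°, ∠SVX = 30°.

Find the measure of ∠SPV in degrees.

1. ∠PXS = 121°  [linear pair at X on PV]
2. ∠SPX = 49°  [△SPX]
3. ∠SPV = 49°  [X on ray PV]

∠SPV = 49°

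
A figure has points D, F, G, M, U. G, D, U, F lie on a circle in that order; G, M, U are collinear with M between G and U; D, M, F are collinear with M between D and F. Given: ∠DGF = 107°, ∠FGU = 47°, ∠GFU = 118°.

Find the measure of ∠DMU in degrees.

∠DMU = 75°

1. ∠DUF = 73°  [cyclic GDUF, opposite ∠G+∠U]
2. ∠FDU = 47°  [same arc UF]
3. ∠FUG = 15°  [△GUF]
4. ∠DFU = 60°  [△DUF]
5. ∠FDG = 15°  [same arc GF]
6. ∠DGU = 60°  [same arc DU]
7. ∠DMG = 105°  [△GMD]
8. ∠DMU = 75°  [linear pair at M on GU]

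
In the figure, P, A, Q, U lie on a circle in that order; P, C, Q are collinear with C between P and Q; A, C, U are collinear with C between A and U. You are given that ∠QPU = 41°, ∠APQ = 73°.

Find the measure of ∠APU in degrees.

∠APU = 114°

1. ∠QAU = 41°  [same arc QU]
2. ∠AUQ = 73°  [same arc AQ]
3. ∠AQU = 66°  [△AQU]
4. ∠APU = 114°  [cyclic PAQU, opposite ∠P+∠Q]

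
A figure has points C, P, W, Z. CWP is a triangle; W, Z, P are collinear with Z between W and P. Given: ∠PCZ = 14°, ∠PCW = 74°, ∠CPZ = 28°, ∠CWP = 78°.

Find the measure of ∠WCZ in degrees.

∠WCZ = 60°

1. ∠CZP = 138°  [△CZP]
2. ∠CWZ = 78°  [Z on ray WP]
3. ∠CZW = 42°  [linear pair at Z on WP]
4. ∠WCZ = 60°  [△CWZ]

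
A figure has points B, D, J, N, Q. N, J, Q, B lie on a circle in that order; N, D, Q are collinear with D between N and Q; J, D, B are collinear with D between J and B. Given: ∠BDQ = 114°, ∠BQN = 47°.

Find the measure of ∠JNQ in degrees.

∠JNQ = 19°

1. ∠JDN = 114°  [vertical angles at D]
2. ∠BJN = 47°  [same arc NB]
3. ∠JNQ = 19°  [△NDJ]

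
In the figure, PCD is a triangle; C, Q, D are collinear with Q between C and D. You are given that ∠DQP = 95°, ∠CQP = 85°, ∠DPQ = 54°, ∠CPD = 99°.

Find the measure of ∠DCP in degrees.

1. ∠PDQ = 31°  [△PQD]
2. ∠CDP = 31°  [Q on ray DC]
3. ∠DCP = 50°  [△PCD]

∠DCP = 50°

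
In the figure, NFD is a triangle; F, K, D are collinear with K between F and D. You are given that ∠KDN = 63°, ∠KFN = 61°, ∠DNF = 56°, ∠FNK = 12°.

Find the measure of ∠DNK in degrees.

1. ∠FKN = 107°  [△NFK]
2. ∠DKN = 73°  [linear pair at K on FD]
3. ∠DNK = 44°  [△NKD]

∠DNK = 44°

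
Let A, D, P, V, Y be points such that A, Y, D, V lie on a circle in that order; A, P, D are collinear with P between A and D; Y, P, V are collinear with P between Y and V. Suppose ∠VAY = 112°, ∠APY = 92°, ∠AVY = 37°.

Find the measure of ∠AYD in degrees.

1. ∠AYV = 31°  [△AYV]
2. ∠DAY = 57°  [△APY]
3. ∠ADY = 37°  [same arc AY]
4. ∠AYD = 86°  [△AYD]

∠AYD = 86°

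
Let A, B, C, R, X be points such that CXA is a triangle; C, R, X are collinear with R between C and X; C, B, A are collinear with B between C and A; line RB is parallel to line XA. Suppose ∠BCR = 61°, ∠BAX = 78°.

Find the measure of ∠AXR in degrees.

∠AXR = 41°

1. ∠ACX = 61°  [R on CX, B on CA]
2. ∠CAX = 78°  [B on ray AC]
3. ∠AXC = 41°  [△CXA]
4. ∠AXR = 41°  [R on ray XC]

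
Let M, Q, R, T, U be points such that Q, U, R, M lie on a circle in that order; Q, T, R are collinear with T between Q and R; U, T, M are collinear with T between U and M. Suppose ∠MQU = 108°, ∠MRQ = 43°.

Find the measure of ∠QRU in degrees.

1. ∠MUQ = 43°  [same arc QM]
2. ∠QMU = 29°  [△QUM]
3. ∠QRU = 29°  [same arc QU]

∠QRU = 29°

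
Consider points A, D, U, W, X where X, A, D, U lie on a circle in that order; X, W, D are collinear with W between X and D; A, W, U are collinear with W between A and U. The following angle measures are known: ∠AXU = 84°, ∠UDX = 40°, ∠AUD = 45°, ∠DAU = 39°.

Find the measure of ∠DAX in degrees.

∠DAX = 79°

1. ∠DXU = 39°  [same arc DU]
2. ∠DUX = 101°  [△XDU]
3. ∠DAX = 79°  [cyclic XADU, opposite ∠A+∠U]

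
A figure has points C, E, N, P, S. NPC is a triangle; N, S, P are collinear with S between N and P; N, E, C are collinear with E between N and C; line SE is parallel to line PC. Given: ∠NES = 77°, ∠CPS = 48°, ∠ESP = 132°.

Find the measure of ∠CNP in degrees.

∠CNP = 55°

1. ∠NCP = 77°  [SE∥PC, corresponding at E]
2. ∠CPN = 48°  [S on ray PN]
3. ∠CNP = 55°  [△NPC]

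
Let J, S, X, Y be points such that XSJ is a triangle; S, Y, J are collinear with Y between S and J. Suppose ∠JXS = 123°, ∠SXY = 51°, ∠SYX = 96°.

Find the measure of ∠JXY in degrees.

∠JXY = 72°

1. ∠XSY = 33°  [△XSY]
2. ∠JYX = 84°  [linear pair at Y on SJ]
3. ∠JSX = 33°  [Y on ray SJ]
4. ∠SJX = 24°  [△XSJ]
5. ∠XJY = 24°  [Y on ray JS]
6. ∠JXY = 72°  [△XYJ]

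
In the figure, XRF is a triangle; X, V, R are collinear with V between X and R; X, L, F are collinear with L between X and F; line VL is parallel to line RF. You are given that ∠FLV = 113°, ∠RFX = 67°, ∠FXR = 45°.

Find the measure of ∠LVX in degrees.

∠LVX = 68°

1. ∠VLX = 67°  [linear pair at L on XF]
2. ∠LXV = 45°  [V on XR, L on XF]
3. ∠LVX = 68°  [△XVL]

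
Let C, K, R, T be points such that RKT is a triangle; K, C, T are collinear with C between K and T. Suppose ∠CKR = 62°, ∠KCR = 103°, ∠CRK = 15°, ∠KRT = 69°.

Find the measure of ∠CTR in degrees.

∠CTR = 49°

1. ∠RKT = 62°  [C on ray KT]
2. ∠KTR = 49°  [△RKT]
3. ∠CTR = 49°  [C on ray TK]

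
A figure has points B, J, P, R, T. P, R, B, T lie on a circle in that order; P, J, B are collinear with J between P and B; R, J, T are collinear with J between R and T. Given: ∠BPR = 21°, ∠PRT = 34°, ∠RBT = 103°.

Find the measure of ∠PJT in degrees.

1. ∠BTR = 21°  [same arc RB]
2. ∠PBT = 34°  [same arc PT]
3. ∠BJT = 125°  [△BJT]
4. ∠PJT = 55°  [linear pair at J on PB]

∠PJT = 55°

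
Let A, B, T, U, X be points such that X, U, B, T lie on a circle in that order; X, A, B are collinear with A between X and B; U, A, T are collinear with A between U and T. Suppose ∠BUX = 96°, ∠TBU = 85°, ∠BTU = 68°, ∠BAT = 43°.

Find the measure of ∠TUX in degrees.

∠TUX = 69°

1. ∠BXU = 68°  [same arc UB]
2. ∠UAX = 43°  [vertical angles at A]
3. ∠TUX = 69°  [△XAU]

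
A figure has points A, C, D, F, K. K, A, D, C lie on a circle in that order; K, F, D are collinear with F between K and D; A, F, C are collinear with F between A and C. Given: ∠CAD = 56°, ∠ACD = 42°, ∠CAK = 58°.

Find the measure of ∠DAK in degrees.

∠DAK = 114°

1. ∠CKD = 56°  [same arc DC]
2. ∠CDK = 58°  [same arc KC]
3. ∠DCK = 66°  [△KDC]
4. ∠DAK = 114°  [cyclic KADC, opposite ∠A+∠C]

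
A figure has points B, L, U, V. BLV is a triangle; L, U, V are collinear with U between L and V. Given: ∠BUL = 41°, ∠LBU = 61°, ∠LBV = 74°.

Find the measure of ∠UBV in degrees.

1. ∠BLU = 78°  [△BLU]
2. ∠BUV = 139°  [linear pair at U on LV]
3. ∠BLV = 78°  [U on ray LV]
4. ∠BVL = 28°  [△BLV]
5. ∠BVU = 28°  [U on ray VL]
6. ∠UBV = 13°  [△BUV]

∠UBV = 13°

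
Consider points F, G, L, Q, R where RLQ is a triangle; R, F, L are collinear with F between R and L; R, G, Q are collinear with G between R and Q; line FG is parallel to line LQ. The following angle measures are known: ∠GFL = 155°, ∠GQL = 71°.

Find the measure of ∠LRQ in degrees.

∠LRQ = 84°

1. ∠GFR = 25°  [linear pair at F on RL]
2. ∠LQR = 71°  [G on ray QR]
3. ∠QLR = 25°  [FG∥LQ, corresponding at F]
4. ∠LRQ = 84°  [△RLQ]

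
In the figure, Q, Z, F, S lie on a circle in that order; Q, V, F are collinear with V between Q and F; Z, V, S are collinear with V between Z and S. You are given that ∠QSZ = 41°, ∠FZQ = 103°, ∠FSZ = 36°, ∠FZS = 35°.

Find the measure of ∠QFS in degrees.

∠QFS = 68°

1. ∠FSQ = 77°  [cyclic QZFS, opposite ∠Z+∠S]
2. ∠FQS = 35°  [same arc FS]
3. ∠QFS = 68°  [△QFS]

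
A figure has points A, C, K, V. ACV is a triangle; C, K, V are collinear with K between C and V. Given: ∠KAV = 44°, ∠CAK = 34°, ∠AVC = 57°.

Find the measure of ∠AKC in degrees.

1. ∠AVK = 57°  [K on ray VC]
2. ∠AKV = 79°  [△AKV]
3. ∠AKC = 101°  [linear pair at K on CV]

∠AKC = 101°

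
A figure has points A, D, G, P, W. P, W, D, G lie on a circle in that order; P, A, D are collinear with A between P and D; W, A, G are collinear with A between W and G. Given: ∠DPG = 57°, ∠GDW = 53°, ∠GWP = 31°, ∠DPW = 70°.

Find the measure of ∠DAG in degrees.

∠DAG = 79°

1. ∠DWG = 57°  [same arc DG]
2. ∠DGW = 70°  [△WDG]
3. ∠GDP = 31°  [same arc PG]
4. ∠DAG = 79°  [△DAG]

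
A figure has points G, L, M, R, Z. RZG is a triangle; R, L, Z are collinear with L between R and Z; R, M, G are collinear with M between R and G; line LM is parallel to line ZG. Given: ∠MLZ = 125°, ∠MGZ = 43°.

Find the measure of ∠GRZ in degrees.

1. ∠MLR = 55°  [linear pair at L on RZ]
2. ∠RGZ = 43°  [M on ray GR]
3. ∠GZR = 55°  [LM∥ZG, corresponding at L]
4. ∠GRZ = 82°  [△RZG]

∠GRZ = 82°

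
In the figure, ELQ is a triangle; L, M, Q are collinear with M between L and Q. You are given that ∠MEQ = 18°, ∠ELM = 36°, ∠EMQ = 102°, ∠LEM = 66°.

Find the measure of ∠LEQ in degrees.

∠LEQ = 84°

1. ∠EQM = 60°  [△EMQ]
2. ∠ELQ = 36°  [M on ray LQ]
3. ∠EQL = 60°  [M on ray QL]
4. ∠LEQ = 84°  [△ELQ]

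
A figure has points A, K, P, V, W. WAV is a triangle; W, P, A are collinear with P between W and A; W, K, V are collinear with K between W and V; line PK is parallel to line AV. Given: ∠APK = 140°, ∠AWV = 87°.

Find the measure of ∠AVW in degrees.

1. ∠KPW = 40°  [linear pair at P on WA]
2. ∠KWP = 87°  [P on WA, K on WV]
3. ∠PKW = 53°  [△WPK]
4. ∠AVW = 53°  [PK∥AV, corresponding at K]

∠AVW = 53°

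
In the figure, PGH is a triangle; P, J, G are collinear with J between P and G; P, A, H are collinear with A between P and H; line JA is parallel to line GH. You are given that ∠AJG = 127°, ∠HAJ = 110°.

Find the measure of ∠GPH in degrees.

∠GPH = 57°

1. ∠AJP = 53°  [linear pair at J on PG]
2. ∠JAP = 70°  [linear pair at A on PH]
3. ∠APJ = 57°  [△PJA]
4. ∠GPH = 57°  [J on PG, A on PH]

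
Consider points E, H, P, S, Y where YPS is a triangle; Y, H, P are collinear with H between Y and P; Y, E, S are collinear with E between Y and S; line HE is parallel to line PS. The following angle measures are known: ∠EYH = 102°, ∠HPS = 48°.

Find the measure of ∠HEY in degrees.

∠HEY = 30°

1. ∠PYS = 102°  [H on YP, E on YS]
2. ∠SPY = 48°  [H on ray PY]
3. ∠PSY = 30°  [△YPS]
4. ∠HEY = 30°  [HE∥PS, corresponding at E]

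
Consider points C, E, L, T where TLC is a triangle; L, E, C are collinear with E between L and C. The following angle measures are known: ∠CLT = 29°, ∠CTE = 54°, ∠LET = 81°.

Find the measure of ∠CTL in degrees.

∠CTL = 124°

1. ∠CET = 99°  [linear pair at E on LC]
2. ∠ECT = 27°  [△TEC]
3. ∠LCT = 27°  [E on ray CL]
4. ∠CTL = 124°  [△TLC]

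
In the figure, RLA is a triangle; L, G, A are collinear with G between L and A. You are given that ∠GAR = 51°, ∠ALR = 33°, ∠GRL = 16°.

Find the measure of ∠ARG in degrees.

1. ∠GLR = 33°  [G on ray LA]
2. ∠LGR = 131°  [△RLG]
3. ∠AGR = 49°  [linear pair at G on LA]
4. ∠ARG = 80°  [△RGA]

∠ARG = 80°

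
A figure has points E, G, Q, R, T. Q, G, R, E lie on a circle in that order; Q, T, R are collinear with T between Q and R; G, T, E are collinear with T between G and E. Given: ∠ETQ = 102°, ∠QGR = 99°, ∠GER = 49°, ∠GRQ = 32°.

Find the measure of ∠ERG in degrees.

∠ERG = 85°

1. ∠GTR = 102°  [vertical angles at T]
2. ∠EGR = 46°  [△GTR]
3. ∠ERG = 85°  [△GRE]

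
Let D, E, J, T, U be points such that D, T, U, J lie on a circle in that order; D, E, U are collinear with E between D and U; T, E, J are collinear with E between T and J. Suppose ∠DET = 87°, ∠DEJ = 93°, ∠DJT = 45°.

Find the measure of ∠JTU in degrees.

∠JTU = 42°

1. ∠TEU = 93°  [linear pair at E on DU]
2. ∠DUT = 45°  [same arc DT]
3. ∠JTU = 42°  [△TEU]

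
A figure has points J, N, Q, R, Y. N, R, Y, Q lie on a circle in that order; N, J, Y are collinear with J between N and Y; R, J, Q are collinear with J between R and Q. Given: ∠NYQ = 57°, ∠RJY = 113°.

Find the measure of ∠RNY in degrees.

∠RNY = 56°

1. ∠NRQ = 57°  [same arc NQ]
2. ∠NJR = 67°  [linear pair at J on NY]
3. ∠RNY = 56°  [△NJR]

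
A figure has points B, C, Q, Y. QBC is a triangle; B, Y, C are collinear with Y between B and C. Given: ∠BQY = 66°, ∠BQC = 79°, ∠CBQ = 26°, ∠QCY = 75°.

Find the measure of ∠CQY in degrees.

∠CQY = 13°

1. ∠QBY = 26°  [Y on ray BC]
2. ∠BYQ = 88°  [△QBY]
3. ∠CYQ = 92°  [linear pair at Y on BC]
4. ∠CQY = 13°  [△QYC]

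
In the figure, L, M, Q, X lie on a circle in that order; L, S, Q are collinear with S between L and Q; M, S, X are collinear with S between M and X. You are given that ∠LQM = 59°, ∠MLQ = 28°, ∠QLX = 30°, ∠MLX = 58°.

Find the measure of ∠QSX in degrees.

∠QSX = 89°

1. ∠LXM = 59°  [same arc LM]
2. ∠LSX = 91°  [△LSX]
3. ∠QSX = 89°  [linear pair at S on LQ]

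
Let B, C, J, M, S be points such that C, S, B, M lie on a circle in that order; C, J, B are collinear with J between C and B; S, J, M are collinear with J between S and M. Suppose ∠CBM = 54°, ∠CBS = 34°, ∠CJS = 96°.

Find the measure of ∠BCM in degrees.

∠BCM = 62°

1. ∠CMS = 34°  [same arc CS]
2. ∠BJM = 96°  [vertical angles at J]
3. ∠CJM = 84°  [linear pair at J on CB]
4. ∠BCM = 62°  [△CJM]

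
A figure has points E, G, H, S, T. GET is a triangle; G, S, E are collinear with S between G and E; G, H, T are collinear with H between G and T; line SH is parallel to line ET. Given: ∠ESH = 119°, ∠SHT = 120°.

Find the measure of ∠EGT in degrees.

1. ∠GSH = 61°  [linear pair at S on GE]
2. ∠GHS = 60°  [linear pair at H on GT]
3. ∠HGS = 59°  [△GSH]
4. ∠EGT = 59°  [S on GE, H on GT]

∠EGT = 59°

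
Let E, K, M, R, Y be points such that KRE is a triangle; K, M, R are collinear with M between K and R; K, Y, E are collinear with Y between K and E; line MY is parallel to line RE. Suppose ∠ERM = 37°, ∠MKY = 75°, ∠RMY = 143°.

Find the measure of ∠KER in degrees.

1. ∠ERK = 37°  [M on ray RK]
2. ∠EKR = 75°  [M on KR, Y on KE]
3. ∠KER = 68°  [△KRE]

∠KER = 68°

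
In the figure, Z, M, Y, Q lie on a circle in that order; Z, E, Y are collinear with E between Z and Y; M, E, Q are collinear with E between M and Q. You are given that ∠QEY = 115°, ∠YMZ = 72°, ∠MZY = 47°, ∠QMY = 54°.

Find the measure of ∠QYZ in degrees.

1. ∠YQZ = 108°  [cyclic ZMYQ, opposite ∠M+∠Q]
2. ∠QZY = 54°  [same arc YQ]
3. ∠QYZ = 18°  [△ZYQ]

∠QYZ = 18°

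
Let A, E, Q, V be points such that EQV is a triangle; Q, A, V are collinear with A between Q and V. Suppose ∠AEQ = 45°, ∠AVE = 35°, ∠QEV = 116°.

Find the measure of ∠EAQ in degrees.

∠EAQ = 106°

1. ∠EVQ = 35°  [A on ray VQ]
2. ∠EQV = 29°  [△EQV]
3. ∠AQE = 29°  [A on ray QV]
4. ∠EAQ = 106°  [△EQA]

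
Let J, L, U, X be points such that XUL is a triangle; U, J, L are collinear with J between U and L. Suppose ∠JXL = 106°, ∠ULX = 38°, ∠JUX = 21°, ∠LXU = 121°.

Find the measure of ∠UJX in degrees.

1. ∠JLX = 38°  [J on ray LU]
2. ∠LJX = 36°  [△XJL]
3. ∠UJX = 144°  [linear pair at J on UL]

∠UJX = 144°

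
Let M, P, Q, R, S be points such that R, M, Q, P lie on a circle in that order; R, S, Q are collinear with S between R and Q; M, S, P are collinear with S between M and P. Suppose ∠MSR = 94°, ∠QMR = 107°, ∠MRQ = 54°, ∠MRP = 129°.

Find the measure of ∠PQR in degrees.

1. ∠PSQ = 94°  [vertical angles at S]
2. ∠MPQ = 54°  [same arc MQ]
3. ∠PQR = 32°  [△QSP]

∠PQR = 32°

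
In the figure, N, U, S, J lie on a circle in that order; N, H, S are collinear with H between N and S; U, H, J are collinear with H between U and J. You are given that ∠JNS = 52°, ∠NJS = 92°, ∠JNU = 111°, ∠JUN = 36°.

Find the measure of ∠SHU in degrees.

1. ∠JUS = 52°  [same arc SJ]
2. ∠NJU = 33°  [△NUJ]
3. ∠NSU = 33°  [same arc NU]
4. ∠SHU = 95°  [△UHS]

∠SHU = 95°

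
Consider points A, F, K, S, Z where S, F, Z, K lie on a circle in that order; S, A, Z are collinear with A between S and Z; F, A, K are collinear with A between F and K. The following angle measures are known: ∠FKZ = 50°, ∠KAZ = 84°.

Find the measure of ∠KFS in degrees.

∠KFS = 46°

1. ∠FSZ = 50°  [same arc FZ]
2. ∠FAS = 84°  [vertical angles at A]
3. ∠KFS = 46°  [△SAF]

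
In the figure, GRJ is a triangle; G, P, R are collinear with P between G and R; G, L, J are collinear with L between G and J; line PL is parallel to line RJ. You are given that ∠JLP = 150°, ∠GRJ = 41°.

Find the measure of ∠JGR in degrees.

∠JGR = 109°

1. ∠GLP = 30°  [linear pair at L on GJ]
2. ∠GPL = 41°  [PL∥RJ, corresponding at P]
3. ∠LGP = 109°  [△GPL]
4. ∠JGR = 109°  [P on GR, L on GJ]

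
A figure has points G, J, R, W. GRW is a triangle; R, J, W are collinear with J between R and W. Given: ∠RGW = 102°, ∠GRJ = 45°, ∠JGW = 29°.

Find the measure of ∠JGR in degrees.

∠JGR = 73°

1. ∠GRW = 45°  [J on ray RW]
2. ∠GWR = 33°  [△GRW]
3. ∠GWJ = 33°  [J on ray WR]
4. ∠GJW = 118°  [△GJW]
5. ∠GJR = 62°  [linear pair at J on RW]
6. ∠JGR = 73°  [△GRJ]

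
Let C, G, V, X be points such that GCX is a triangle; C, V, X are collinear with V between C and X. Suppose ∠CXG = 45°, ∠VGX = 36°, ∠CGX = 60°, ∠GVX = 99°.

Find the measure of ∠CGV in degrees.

∠CGV = 24°

1. ∠GCX = 75°  [△GCX]
2. ∠CVG = 81°  [linear pair at V on CX]
3. ∠GCV = 75°  [V on ray CX]
4. ∠CGV = 24°  [△GCV]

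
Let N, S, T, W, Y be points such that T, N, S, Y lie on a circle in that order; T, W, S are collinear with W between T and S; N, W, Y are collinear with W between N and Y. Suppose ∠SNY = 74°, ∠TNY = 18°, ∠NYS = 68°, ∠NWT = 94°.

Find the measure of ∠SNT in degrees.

∠SNT = 92°

1. ∠STY = 74°  [same arc SY]
2. ∠TSY = 18°  [same arc TY]
3. ∠SYT = 88°  [△TSY]
4. ∠SNT = 92°  [cyclic TNSY, opposite ∠N+∠Y]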